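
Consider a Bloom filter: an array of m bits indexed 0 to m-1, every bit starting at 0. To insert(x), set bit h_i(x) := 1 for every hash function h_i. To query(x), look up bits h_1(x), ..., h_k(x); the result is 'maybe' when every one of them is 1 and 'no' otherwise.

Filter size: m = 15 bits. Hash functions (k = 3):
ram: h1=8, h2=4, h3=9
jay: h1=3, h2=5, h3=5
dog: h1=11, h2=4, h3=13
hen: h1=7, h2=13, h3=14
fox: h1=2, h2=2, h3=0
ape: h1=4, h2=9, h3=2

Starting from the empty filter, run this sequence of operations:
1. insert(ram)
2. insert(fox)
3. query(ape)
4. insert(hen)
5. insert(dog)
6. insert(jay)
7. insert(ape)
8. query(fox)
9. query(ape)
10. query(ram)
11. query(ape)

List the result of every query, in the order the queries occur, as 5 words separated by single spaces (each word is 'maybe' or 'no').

Start: bits=000000000000000
Op 1: insert ram -> sets bits 4 8 9 -> bits=000010001100000
Op 2: insert fox -> sets bits 0 2 -> bits=101010001100000
Op 3: query ape -> checks bit2=1, bit4=1, bit9=1 (all 1) -> maybe
Op 4: insert hen -> sets bits 7 13 14 -> bits=101010011100011
Op 5: insert dog -> sets bits 4 11 13 -> bits=101010011101011
Op 6: insert jay -> sets bits 3 5 -> bits=101111011101011
Op 7: insert ape -> sets bits 2 4 9 -> bits=101111011101011
Op 8: query fox -> checks bit0=1, bit2=1 (all 1) -> maybe
Op 9: query ape -> checks bit2=1, bit4=1, bit9=1 (all 1) -> maybe
Op 10: query ram -> checks bit4=1, bit8=1, bit9=1 (all 1) -> maybe
Op 11: query ape -> checks bit2=1, bit4=1, bit9=1 (all 1) -> maybe
Query results in order: maybe maybe maybe maybe maybe

Answer: maybe maybe maybe maybe maybe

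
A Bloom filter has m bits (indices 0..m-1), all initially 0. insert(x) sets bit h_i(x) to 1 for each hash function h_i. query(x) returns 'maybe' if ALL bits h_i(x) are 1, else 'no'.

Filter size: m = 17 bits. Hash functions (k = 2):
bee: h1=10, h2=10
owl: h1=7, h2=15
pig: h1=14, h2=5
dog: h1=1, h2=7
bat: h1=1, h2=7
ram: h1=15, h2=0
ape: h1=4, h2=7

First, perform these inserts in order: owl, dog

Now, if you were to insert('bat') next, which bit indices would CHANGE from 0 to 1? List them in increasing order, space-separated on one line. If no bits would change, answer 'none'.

Answer: none

Derivation:
Start: bits=00000000000000000
After insert 'owl': sets bits 7 15 -> bits=00000001000000010
After insert 'dog': sets bits 1 7 -> bits=01000001000000010
insert 'bat' would touch bits 1 7; currently bit1=1, bit7=1
Bits that are 0 among those (would change 0->1): none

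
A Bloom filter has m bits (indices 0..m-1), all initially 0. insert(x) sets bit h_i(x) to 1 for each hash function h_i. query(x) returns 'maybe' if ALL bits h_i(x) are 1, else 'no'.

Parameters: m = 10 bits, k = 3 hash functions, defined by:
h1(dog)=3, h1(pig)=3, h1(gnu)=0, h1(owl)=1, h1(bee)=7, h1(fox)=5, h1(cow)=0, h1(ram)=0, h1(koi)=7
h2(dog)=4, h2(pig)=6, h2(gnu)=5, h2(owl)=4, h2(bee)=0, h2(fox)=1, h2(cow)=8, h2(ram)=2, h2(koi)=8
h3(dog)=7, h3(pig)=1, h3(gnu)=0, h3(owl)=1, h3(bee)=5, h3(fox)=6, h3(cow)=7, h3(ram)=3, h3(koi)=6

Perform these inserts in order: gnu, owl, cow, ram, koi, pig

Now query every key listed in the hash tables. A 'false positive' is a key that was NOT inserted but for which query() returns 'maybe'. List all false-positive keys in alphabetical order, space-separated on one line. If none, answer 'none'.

Answer: bee dog fox

Derivation:
Start: bits=0000000000
After insert 'gnu': sets bits 0 5 -> bits=1000010000
After insert 'owl': sets bits 1 4 -> bits=1100110000
After insert 'cow': sets bits 0 7 8 -> bits=1100110110
After insert 'ram': sets bits 0 2 3 -> bits=1111110110
After insert 'koi': sets bits 6 7 8 -> bits=1111111110
After insert 'pig': sets bits 1 3 6 -> bits=1111111110
Not inserted: bee dog fox — query each against bits=1111111110:
query bee: checks bit0=1, bit5=1, bit7=1 (all 1) -> maybe => FALSE POSITIVE
query dog: checks bit3=1, bit4=1, bit7=1 (all 1) -> maybe => FALSE POSITIVE
query fox: checks bit1=1, bit5=1, bit6=1 (all 1) -> maybe => FALSE POSITIVE
False positives (alphabetical): bee dog fox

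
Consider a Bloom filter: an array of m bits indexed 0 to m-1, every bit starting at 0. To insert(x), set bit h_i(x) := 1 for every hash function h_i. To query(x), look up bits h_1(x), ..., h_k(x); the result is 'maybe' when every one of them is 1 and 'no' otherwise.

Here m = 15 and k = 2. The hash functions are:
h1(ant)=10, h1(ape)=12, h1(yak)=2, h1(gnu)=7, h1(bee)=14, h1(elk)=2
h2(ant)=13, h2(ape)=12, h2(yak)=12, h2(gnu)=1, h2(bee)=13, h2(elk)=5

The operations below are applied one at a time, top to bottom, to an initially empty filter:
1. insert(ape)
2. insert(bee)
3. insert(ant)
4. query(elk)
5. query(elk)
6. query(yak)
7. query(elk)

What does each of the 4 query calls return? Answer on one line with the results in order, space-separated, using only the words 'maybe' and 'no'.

Start: bits=000000000000000
Op 1: insert ape -> sets bits 12 -> bits=000000000000100
Op 2: insert bee -> sets bits 13 14 -> bits=000000000000111
Op 3: insert ant -> sets bits 10 13 -> bits=000000000010111
Op 4: query elk -> checks bit2=0, bit5=0 (has a 0) -> no
Op 5: query elk -> checks bit2=0, bit5=0 (has a 0) -> no
Op 6: query yak -> checks bit2=0, bit12=1 (has a 0) -> no
Op 7: query elk -> checks bit2=0, bit5=0 (has a 0) -> no
Query results in order: no no no no

Answer: no no no no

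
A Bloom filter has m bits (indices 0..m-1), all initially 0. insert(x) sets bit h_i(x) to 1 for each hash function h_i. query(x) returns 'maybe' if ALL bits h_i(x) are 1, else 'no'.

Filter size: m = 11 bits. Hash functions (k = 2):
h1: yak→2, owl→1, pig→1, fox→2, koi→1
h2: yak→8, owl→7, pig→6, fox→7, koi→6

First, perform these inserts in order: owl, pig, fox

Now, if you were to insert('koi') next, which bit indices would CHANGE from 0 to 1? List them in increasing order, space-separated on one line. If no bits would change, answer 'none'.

Start: bits=00000000000
After insert 'owl': sets bits 1 7 -> bits=01000001000
After insert 'pig': sets bits 1 6 -> bits=01000011000
After insert 'fox': sets bits 2 7 -> bits=01100011000
insert 'koi' would touch bits 1 6; currently bit1=1, bit6=1
Bits that are 0 among those (would change 0->1): none

Answer: none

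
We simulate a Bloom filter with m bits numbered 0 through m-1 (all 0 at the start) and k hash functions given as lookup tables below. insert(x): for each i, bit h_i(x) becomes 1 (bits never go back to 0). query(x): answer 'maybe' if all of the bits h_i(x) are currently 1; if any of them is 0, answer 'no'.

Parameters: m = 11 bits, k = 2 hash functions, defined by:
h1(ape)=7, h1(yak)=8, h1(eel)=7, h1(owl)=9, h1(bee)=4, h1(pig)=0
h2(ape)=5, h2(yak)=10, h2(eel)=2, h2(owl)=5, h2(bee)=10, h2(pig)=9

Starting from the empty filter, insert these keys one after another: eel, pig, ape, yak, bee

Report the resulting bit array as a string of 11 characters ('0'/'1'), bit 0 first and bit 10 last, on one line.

Start: bits=00000000000
After insert 'eel': sets bits 2 7 -> bits=00100001000
After insert 'pig': sets bits 0 9 -> bits=10100001010
After insert 'ape': sets bits 5 7 -> bits=10100101010
After insert 'yak': sets bits 8 10 -> bits=10100101111
After insert 'bee': sets bits 4 10 -> bits=10101101111

Answer: 10101101111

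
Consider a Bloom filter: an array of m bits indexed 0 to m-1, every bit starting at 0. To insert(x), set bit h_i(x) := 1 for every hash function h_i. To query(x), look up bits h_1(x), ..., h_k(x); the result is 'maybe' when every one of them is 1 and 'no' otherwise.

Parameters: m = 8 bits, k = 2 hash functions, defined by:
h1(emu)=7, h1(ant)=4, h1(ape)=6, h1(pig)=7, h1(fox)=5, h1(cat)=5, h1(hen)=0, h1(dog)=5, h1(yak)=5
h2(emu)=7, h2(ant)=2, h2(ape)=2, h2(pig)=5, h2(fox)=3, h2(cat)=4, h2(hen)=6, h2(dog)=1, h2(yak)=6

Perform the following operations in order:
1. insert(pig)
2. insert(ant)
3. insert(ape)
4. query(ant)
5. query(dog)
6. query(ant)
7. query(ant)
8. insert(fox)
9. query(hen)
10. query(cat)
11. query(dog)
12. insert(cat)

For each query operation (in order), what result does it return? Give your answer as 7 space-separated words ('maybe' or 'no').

Answer: maybe no maybe maybe no maybe no

Derivation:
Start: bits=00000000
Op 1: insert pig -> sets bits 5 7 -> bits=00000101
Op 2: insert ant -> sets bits 2 4 -> bits=00101101
Op 3: insert ape -> sets bits 2 6 -> bits=00101111
Op 4: query ant -> checks bit2=1, bit4=1 (all 1) -> maybe
Op 5: query dog -> checks bit1=0, bit5=1 (has a 0) -> no
Op 6: query ant -> checks bit2=1, bit4=1 (all 1) -> maybe
Op 7: query ant -> checks bit2=1, bit4=1 (all 1) -> maybe
Op 8: insert fox -> sets bits 3 5 -> bits=00111111
Op 9: query hen -> checks bit0=0, bit6=1 (has a 0) -> no
Op 10: query cat -> checks bit4=1, bit5=1 (all 1) -> maybe
Op 11: query dog -> checks bit1=0, bit5=1 (has a 0) -> no
Op 12: insert cat -> sets bits 4 5 -> bits=00111111
Query results in order: maybe no maybe maybe no maybe no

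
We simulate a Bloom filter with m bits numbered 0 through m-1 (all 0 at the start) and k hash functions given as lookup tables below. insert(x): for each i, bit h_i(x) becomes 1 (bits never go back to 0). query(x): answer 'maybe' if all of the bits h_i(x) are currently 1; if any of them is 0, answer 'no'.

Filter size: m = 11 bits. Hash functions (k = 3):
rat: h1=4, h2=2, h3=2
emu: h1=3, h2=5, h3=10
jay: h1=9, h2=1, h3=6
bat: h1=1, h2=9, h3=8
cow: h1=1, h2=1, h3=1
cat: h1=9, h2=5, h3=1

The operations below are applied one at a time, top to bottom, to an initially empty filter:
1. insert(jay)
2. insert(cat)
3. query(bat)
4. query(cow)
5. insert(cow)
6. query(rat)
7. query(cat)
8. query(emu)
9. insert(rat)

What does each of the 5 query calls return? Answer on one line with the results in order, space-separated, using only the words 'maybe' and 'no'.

Start: bits=00000000000
Op 1: insert jay -> sets bits 1 6 9 -> bits=01000010010
Op 2: insert cat -> sets bits 1 5 9 -> bits=01000110010
Op 3: query bat -> checks bit1=1, bit8=0, bit9=1 (has a 0) -> no
Op 4: query cow -> checks bit1=1 (all 1) -> maybe
Op 5: insert cow -> sets bits 1 -> bits=01000110010
Op 6: query rat -> checks bit2=0, bit4=0 (has a 0) -> no
Op 7: query cat -> checks bit1=1, bit5=1, bit9=1 (all 1) -> maybe
Op 8: query emu -> checks bit3=0, bit5=1, bit10=0 (has a 0) -> no
Op 9: insert rat -> sets bits 2 4 -> bits=01101110010
Query results in order: no maybe no maybe no

Answer: no maybe no maybe no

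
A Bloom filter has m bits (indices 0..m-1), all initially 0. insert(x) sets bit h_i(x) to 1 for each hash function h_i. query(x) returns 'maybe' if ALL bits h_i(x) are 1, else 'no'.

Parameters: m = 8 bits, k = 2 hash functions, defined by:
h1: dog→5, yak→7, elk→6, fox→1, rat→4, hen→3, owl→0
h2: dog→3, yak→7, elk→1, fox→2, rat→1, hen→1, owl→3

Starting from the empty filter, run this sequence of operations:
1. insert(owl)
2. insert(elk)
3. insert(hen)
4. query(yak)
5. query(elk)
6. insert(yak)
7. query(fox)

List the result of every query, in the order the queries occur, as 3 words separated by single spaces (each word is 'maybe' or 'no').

Answer: no maybe no

Derivation:
Start: bits=00000000
Op 1: insert owl -> sets bits 0 3 -> bits=10010000
Op 2: insert elk -> sets bits 1 6 -> bits=11010010
Op 3: insert hen -> sets bits 1 3 -> bits=11010010
Op 4: query yak -> checks bit7=0 (has a 0) -> no
Op 5: query elk -> checks bit1=1, bit6=1 (all 1) -> maybe
Op 6: insert yak -> sets bits 7 -> bits=11010011
Op 7: query fox -> checks bit1=1, bit2=0 (has a 0) -> no
Query results in order: no maybe no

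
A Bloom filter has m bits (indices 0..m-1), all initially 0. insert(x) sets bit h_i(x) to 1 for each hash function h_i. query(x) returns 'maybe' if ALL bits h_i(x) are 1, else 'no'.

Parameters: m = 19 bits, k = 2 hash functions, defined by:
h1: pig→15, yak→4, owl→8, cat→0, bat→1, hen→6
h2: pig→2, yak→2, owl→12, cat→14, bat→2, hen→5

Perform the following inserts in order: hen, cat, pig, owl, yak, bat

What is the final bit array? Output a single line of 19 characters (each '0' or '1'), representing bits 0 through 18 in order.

Start: bits=0000000000000000000
After insert 'hen': sets bits 5 6 -> bits=0000011000000000000
After insert 'cat': sets bits 0 14 -> bits=1000011000000010000
After insert 'pig': sets bits 2 15 -> bits=1010011000000011000
After insert 'owl': sets bits 8 12 -> bits=1010011010001011000
After insert 'yak': sets bits 2 4 -> bits=1010111010001011000
After insert 'bat': sets bits 1 2 -> bits=1110111010001011000

Answer: 1110111010001011000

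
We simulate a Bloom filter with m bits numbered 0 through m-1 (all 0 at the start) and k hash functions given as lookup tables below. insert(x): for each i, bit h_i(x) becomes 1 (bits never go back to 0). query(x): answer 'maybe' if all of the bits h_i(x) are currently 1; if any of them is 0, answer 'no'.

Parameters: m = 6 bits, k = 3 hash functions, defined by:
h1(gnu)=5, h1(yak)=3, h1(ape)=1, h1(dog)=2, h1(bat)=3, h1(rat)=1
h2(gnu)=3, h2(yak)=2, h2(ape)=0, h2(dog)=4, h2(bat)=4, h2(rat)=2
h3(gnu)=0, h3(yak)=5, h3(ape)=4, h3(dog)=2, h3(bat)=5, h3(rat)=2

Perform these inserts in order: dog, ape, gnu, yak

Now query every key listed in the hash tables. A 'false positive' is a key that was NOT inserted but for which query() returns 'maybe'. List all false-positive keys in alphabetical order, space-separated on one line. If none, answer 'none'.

Answer: bat rat

Derivation:
Start: bits=000000
After insert 'dog': sets bits 2 4 -> bits=001010
After insert 'ape': sets bits 0 1 4 -> bits=111010
After insert 'gnu': sets bits 0 3 5 -> bits=111111
After insert 'yak': sets bits 2 3 5 -> bits=111111
Not inserted: bat rat — query each against bits=111111:
query bat: checks bit3=1, bit4=1, bit5=1 (all 1) -> maybe => FALSE POSITIVE
query rat: checks bit1=1, bit2=1 (all 1) -> maybe => FALSE POSITIVE
False positives (alphabetical): bat rat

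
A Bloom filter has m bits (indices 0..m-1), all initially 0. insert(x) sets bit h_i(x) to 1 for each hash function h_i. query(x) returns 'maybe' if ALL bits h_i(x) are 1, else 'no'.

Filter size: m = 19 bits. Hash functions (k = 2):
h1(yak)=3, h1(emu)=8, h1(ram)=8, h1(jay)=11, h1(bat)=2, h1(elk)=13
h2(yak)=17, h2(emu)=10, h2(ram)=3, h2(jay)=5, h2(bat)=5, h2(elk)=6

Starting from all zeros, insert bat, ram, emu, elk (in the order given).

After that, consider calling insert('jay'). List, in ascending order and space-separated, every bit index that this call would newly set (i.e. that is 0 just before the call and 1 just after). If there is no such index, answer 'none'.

Start: bits=0000000000000000000
After insert 'bat': sets bits 2 5 -> bits=0010010000000000000
After insert 'ram': sets bits 3 8 -> bits=0011010010000000000
After insert 'emu': sets bits 8 10 -> bits=0011010010100000000
After insert 'elk': sets bits 6 13 -> bits=0011011010100100000
insert 'jay' would touch bits 5 11; currently bit5=1, bit11=0
Bits that are 0 among those (would change 0->1): 11

Answer: 11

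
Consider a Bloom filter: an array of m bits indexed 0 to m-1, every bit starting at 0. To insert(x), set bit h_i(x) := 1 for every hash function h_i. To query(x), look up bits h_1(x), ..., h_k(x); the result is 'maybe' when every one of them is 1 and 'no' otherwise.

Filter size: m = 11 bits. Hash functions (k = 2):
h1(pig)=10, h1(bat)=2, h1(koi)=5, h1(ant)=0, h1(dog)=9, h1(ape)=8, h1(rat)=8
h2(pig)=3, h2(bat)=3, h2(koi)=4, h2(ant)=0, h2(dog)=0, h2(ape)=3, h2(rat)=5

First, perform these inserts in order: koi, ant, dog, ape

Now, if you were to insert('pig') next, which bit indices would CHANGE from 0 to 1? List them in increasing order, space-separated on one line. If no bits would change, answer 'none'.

Answer: 10

Derivation:
Start: bits=00000000000
After insert 'koi': sets bits 4 5 -> bits=00001100000
After insert 'ant': sets bits 0 -> bits=10001100000
After insert 'dog': sets bits 0 9 -> bits=10001100010
After insert 'ape': sets bits 3 8 -> bits=10011100110
insert 'pig' would touch bits 3 10; currently bit3=1, bit10=0
Bits that are 0 among those (would change 0->1): 10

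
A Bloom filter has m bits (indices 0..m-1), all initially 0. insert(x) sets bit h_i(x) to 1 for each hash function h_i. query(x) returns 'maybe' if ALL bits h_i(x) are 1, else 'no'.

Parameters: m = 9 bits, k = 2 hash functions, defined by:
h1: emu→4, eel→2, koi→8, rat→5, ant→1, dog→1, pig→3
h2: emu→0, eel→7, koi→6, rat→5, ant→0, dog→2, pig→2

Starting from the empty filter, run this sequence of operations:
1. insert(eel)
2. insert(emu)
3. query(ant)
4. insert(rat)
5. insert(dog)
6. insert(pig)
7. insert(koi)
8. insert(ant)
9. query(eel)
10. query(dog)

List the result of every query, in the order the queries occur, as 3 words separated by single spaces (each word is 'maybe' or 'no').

Answer: no maybe maybe

Derivation:
Start: bits=000000000
Op 1: insert eel -> sets bits 2 7 -> bits=001000010
Op 2: insert emu -> sets bits 0 4 -> bits=101010010
Op 3: query ant -> checks bit0=1, bit1=0 (has a 0) -> no
Op 4: insert rat -> sets bits 5 -> bits=101011010
Op 5: insert dog -> sets bits 1 2 -> bits=111011010
Op 6: insert pig -> sets bits 2 3 -> bits=111111010
Op 7: insert koi -> sets bits 6 8 -> bits=111111111
Op 8: insert ant -> sets bits 0 1 -> bits=111111111
Op 9: query eel -> checks bit2=1, bit7=1 (all 1) -> maybe
Op 10: query dog -> checks bit1=1, bit2=1 (all 1) -> maybe
Query results in order: no maybe maybe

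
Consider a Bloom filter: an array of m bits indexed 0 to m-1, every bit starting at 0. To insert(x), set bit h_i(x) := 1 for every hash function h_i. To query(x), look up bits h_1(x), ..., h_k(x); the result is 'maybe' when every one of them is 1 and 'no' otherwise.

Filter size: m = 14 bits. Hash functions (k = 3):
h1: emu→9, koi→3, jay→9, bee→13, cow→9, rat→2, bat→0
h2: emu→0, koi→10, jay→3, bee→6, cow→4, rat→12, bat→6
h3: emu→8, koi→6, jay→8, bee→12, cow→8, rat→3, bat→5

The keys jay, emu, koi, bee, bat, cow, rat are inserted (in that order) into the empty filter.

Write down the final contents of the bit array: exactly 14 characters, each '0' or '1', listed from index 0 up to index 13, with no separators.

Answer: 10111110111011

Derivation:
Start: bits=00000000000000
After insert 'jay': sets bits 3 8 9 -> bits=00010000110000
After insert 'emu': sets bits 0 8 9 -> bits=10010000110000
After insert 'koi': sets bits 3 6 10 -> bits=10010010111000
After insert 'bee': sets bits 6 12 13 -> bits=10010010111011
After insert 'bat': sets bits 0 5 6 -> bits=10010110111011
After insert 'cow': sets bits 4 8 9 -> bits=10011110111011
After insert 'rat': sets bits 2 3 12 -> bits=10111110111011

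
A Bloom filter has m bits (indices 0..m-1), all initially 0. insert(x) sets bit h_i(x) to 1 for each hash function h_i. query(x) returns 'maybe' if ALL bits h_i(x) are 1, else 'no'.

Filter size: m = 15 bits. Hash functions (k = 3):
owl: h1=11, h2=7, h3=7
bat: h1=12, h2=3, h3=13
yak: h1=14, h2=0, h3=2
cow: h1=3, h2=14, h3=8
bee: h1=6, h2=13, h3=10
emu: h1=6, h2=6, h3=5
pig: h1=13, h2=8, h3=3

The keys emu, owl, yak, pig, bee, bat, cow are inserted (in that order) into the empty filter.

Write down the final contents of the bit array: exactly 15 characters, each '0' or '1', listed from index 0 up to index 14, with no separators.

Answer: 101101111011111

Derivation:
Start: bits=000000000000000
After insert 'emu': sets bits 5 6 -> bits=000001100000000
After insert 'owl': sets bits 7 11 -> bits=000001110001000
After insert 'yak': sets bits 0 2 14 -> bits=101001110001001
After insert 'pig': sets bits 3 8 13 -> bits=101101111001011
After insert 'bee': sets bits 6 10 13 -> bits=101101111011011
After insert 'bat': sets bits 3 12 13 -> bits=101101111011111
After insert 'cow': sets bits 3 8 14 -> bits=101101111011111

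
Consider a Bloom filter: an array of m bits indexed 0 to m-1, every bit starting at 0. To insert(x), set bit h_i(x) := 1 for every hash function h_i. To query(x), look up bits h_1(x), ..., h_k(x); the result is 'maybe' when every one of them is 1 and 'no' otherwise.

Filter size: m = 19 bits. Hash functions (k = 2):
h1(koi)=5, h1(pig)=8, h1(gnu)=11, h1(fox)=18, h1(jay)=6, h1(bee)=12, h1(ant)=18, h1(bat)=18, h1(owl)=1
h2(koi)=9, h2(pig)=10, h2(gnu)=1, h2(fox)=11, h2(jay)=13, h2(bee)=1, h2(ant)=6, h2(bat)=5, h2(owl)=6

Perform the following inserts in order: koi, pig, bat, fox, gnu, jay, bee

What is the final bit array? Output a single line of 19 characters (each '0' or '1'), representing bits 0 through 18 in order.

Start: bits=0000000000000000000
After insert 'koi': sets bits 5 9 -> bits=0000010001000000000
After insert 'pig': sets bits 8 10 -> bits=0000010011100000000
After insert 'bat': sets bits 5 18 -> bits=0000010011100000001
After insert 'fox': sets bits 11 18 -> bits=0000010011110000001
After insert 'gnu': sets bits 1 11 -> bits=0100010011110000001
After insert 'jay': sets bits 6 13 -> bits=0100011011110100001
After insert 'bee': sets bits 1 12 -> bits=0100011011111100001

Answer: 0100011011111100001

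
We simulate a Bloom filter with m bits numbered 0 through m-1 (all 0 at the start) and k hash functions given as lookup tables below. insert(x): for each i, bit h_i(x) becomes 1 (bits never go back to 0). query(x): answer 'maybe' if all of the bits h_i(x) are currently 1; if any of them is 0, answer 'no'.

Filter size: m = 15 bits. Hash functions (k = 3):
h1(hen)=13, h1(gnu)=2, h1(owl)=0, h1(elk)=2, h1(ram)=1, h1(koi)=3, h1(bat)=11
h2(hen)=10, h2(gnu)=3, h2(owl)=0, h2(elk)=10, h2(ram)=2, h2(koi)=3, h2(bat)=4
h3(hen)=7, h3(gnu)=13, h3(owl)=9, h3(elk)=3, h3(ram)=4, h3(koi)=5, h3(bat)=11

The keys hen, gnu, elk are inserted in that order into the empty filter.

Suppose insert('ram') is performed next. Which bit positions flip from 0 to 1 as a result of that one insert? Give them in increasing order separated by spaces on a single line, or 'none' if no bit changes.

Start: bits=000000000000000
After insert 'hen': sets bits 7 10 13 -> bits=000000010010010
After insert 'gnu': sets bits 2 3 13 -> bits=001100010010010
After insert 'elk': sets bits 2 3 10 -> bits=001100010010010
insert 'ram' would touch bits 1 2 4; currently bit1=0, bit2=1, bit4=0
Bits that are 0 among those (would change 0->1): 1 4

Answer: 1 4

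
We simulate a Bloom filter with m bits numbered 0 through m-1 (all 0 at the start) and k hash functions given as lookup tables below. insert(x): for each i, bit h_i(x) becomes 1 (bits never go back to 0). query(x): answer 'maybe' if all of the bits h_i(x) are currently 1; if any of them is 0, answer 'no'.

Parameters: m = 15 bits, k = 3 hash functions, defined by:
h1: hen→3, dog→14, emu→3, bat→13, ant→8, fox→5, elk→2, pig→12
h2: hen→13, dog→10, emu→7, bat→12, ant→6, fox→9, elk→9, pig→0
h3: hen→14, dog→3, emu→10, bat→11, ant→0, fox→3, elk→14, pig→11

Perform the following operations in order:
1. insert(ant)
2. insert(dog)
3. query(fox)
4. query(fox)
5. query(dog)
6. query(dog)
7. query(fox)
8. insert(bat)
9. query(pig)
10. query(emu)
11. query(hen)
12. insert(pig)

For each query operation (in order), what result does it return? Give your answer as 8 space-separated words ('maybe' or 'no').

Answer: no no maybe maybe no maybe no maybe

Derivation:
Start: bits=000000000000000
Op 1: insert ant -> sets bits 0 6 8 -> bits=100000101000000
Op 2: insert dog -> sets bits 3 10 14 -> bits=100100101010001
Op 3: query fox -> checks bit3=1, bit5=0, bit9=0 (has a 0) -> no
Op 4: query fox -> checks bit3=1, bit5=0, bit9=0 (has a 0) -> no
Op 5: query dog -> checks bit3=1, bit10=1, bit14=1 (all 1) -> maybe
Op 6: query dog -> checks bit3=1, bit10=1, bit14=1 (all 1) -> maybe
Op 7: query fox -> checks bit3=1, bit5=0, bit9=0 (has a 0) -> no
Op 8: insert bat -> sets bits 11 12 13 -> bits=100100101011111
Op 9: query pig -> checks bit0=1, bit11=1, bit12=1 (all 1) -> maybe
Op 10: query emu -> checks bit3=1, bit7=0, bit10=1 (has a 0) -> no
Op 11: query hen -> checks bit3=1, bit13=1, bit14=1 (all 1) -> maybe
Op 12: insert pig -> sets bits 0 11 12 -> bits=100100101011111
Query results in order: no no maybe maybe no maybe no maybe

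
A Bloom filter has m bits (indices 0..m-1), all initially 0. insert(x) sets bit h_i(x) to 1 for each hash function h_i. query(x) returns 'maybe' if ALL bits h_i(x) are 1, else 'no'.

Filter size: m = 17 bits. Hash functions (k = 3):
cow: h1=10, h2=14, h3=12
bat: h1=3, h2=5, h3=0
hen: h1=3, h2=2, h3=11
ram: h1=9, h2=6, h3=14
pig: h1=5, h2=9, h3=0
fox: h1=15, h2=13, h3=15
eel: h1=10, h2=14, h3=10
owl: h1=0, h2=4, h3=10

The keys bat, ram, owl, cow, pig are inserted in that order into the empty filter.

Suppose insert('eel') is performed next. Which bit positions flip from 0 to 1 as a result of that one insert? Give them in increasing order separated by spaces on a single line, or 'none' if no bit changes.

Answer: none

Derivation:
Start: bits=00000000000000000
After insert 'bat': sets bits 0 3 5 -> bits=10010100000000000
After insert 'ram': sets bits 6 9 14 -> bits=10010110010000100
After insert 'owl': sets bits 0 4 10 -> bits=10011110011000100
After insert 'cow': sets bits 10 12 14 -> bits=10011110011010100
After insert 'pig': sets bits 0 5 9 -> bits=10011110011010100
insert 'eel' would touch bits 10 14; currently bit10=1, bit14=1
Bits that are 0 among those (would change 0->1): none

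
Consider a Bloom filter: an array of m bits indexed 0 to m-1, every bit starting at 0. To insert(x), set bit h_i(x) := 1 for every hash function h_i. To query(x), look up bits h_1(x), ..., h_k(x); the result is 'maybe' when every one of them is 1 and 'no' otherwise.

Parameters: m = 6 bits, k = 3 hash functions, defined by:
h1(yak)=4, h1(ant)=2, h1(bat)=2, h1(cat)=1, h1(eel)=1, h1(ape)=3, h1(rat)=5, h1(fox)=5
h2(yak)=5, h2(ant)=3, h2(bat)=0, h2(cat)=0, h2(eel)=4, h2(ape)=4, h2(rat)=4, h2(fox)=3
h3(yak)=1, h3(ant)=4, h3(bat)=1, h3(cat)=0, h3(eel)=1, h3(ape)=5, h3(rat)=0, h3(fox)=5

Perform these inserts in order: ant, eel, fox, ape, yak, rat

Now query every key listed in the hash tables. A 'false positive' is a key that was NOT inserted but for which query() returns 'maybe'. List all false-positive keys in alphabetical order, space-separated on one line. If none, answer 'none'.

Start: bits=000000
After insert 'ant': sets bits 2 3 4 -> bits=001110
After insert 'eel': sets bits 1 4 -> bits=011110
After insert 'fox': sets bits 3 5 -> bits=011111
After insert 'ape': sets bits 3 4 5 -> bits=011111
After insert 'yak': sets bits 1 4 5 -> bits=011111
After insert 'rat': sets bits 0 4 5 -> bits=111111
Not inserted: bat cat — query each against bits=111111:
query bat: checks bit0=1, bit1=1, bit2=1 (all 1) -> maybe => FALSE POSITIVE
query cat: checks bit0=1, bit1=1 (all 1) -> maybe => FALSE POSITIVE
False positives (alphabetical): bat cat

Answer: bat cat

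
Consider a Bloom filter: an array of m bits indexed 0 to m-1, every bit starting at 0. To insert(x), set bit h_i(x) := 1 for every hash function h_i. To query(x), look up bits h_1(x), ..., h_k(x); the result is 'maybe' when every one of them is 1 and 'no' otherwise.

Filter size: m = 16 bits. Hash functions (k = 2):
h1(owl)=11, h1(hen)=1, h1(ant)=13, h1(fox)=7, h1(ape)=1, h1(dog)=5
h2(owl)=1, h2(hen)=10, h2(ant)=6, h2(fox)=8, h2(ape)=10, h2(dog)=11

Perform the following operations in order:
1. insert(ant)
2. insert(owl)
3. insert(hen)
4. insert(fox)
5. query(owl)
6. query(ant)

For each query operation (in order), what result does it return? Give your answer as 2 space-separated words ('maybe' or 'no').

Start: bits=0000000000000000
Op 1: insert ant -> sets bits 6 13 -> bits=0000001000000100
Op 2: insert owl -> sets bits 1 11 -> bits=0100001000010100
Op 3: insert hen -> sets bits 1 10 -> bits=0100001000110100
Op 4: insert fox -> sets bits 7 8 -> bits=0100001110110100
Op 5: query owl -> checks bit1=1, bit11=1 (all 1) -> maybe
Op 6: query ant -> checks bit6=1, bit13=1 (all 1) -> maybe
Query results in order: maybe maybe

Answer: maybe maybe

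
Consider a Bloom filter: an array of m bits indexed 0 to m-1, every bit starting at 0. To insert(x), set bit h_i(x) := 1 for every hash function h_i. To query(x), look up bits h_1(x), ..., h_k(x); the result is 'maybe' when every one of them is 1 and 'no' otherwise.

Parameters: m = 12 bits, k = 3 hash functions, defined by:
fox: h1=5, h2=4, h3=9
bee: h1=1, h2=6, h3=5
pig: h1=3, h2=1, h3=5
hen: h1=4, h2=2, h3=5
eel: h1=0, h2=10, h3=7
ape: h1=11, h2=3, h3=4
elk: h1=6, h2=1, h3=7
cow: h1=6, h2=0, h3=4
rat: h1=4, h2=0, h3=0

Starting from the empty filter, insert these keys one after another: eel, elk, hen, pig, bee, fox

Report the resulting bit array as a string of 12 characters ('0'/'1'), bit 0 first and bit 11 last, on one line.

Answer: 111111110110

Derivation:
Start: bits=000000000000
After insert 'eel': sets bits 0 7 10 -> bits=100000010010
After insert 'elk': sets bits 1 6 7 -> bits=110000110010
After insert 'hen': sets bits 2 4 5 -> bits=111011110010
After insert 'pig': sets bits 1 3 5 -> bits=111111110010
After insert 'bee': sets bits 1 5 6 -> bits=111111110010
After insert 'fox': sets bits 4 5 9 -> bits=111111110110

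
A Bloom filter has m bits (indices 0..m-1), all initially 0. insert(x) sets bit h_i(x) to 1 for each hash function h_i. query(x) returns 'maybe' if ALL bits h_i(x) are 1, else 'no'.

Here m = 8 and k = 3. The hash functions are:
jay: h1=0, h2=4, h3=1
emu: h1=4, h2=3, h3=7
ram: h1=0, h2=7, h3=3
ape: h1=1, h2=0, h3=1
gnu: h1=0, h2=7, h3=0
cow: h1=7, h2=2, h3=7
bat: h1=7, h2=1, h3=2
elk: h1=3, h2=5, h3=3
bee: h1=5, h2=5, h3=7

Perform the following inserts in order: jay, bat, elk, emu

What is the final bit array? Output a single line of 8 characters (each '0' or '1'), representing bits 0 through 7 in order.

Answer: 11111101

Derivation:
Start: bits=00000000
After insert 'jay': sets bits 0 1 4 -> bits=11001000
After insert 'bat': sets bits 1 2 7 -> bits=11101001
After insert 'elk': sets bits 3 5 -> bits=11111101
After insert 'emu': sets bits 3 4 7 -> bits=11111101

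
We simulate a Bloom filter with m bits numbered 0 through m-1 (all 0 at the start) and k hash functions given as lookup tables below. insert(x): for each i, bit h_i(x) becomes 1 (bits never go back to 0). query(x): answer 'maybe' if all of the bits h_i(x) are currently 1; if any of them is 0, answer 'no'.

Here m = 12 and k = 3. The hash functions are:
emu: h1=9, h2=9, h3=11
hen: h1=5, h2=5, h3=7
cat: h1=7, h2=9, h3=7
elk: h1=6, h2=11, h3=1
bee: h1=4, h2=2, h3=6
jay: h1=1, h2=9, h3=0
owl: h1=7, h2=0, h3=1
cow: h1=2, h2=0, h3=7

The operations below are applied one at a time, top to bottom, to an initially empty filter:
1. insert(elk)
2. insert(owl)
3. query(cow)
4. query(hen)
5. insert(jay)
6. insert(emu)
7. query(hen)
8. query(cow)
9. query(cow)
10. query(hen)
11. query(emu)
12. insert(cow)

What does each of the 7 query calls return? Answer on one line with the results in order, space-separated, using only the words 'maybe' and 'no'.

Answer: no no no no no no maybe

Derivation:
Start: bits=000000000000
Op 1: insert elk -> sets bits 1 6 11 -> bits=010000100001
Op 2: insert owl -> sets bits 0 1 7 -> bits=110000110001
Op 3: query cow -> checks bit0=1, bit2=0, bit7=1 (has a 0) -> no
Op 4: query hen -> checks bit5=0, bit7=1 (has a 0) -> no
Op 5: insert jay -> sets bits 0 1 9 -> bits=110000110101
Op 6: insert emu -> sets bits 9 11 -> bits=110000110101
Op 7: query hen -> checks bit5=0, bit7=1 (has a 0) -> no
Op 8: query cow -> checks bit0=1, bit2=0, bit7=1 (has a 0) -> no
Op 9: query cow -> checks bit0=1, bit2=0, bit7=1 (has a 0) -> no
Op 10: query hen -> checks bit5=0, bit7=1 (has a 0) -> no
Op 11: query emu -> checks bit9=1, bit11=1 (all 1) -> maybe
Op 12: insert cow -> sets bits 0 2 7 -> bits=111000110101
Query results in order: no no no no no no maybe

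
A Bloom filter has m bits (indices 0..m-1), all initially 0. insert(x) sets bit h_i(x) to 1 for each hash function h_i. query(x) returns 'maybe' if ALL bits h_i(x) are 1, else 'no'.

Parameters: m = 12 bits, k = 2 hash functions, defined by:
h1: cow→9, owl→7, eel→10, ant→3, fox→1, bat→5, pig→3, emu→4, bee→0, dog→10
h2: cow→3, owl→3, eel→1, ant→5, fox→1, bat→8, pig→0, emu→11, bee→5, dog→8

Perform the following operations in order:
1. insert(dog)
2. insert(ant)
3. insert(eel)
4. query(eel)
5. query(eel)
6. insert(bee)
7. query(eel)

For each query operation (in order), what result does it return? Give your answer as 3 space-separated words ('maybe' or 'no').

Start: bits=000000000000
Op 1: insert dog -> sets bits 8 10 -> bits=000000001010
Op 2: insert ant -> sets bits 3 5 -> bits=000101001010
Op 3: insert eel -> sets bits 1 10 -> bits=010101001010
Op 4: query eel -> checks bit1=1, bit10=1 (all 1) -> maybe
Op 5: query eel -> checks bit1=1, bit10=1 (all 1) -> maybe
Op 6: insert bee -> sets bits 0 5 -> bits=110101001010
Op 7: query eel -> checks bit1=1, bit10=1 (all 1) -> maybe
Query results in order: maybe maybe maybe

Answer: maybe maybe maybe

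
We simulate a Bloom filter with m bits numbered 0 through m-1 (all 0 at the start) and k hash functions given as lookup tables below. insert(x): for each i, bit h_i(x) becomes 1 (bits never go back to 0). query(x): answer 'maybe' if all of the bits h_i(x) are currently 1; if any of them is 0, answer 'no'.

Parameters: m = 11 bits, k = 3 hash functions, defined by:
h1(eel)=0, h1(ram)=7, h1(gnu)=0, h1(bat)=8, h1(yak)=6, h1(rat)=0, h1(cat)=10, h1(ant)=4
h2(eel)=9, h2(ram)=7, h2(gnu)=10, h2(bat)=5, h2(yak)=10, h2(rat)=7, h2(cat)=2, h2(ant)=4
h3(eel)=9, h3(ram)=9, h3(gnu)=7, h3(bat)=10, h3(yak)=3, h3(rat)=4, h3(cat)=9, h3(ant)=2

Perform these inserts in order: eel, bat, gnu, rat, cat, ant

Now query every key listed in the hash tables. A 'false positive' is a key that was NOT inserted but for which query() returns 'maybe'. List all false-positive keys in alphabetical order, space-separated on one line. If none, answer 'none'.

Answer: ram

Derivation:
Start: bits=00000000000
After insert 'eel': sets bits 0 9 -> bits=10000000010
After insert 'bat': sets bits 5 8 10 -> bits=10000100111
After insert 'gnu': sets bits 0 7 10 -> bits=10000101111
After insert 'rat': sets bits 0 4 7 -> bits=10001101111
After insert 'cat': sets bits 2 9 10 -> bits=10101101111
After insert 'ant': sets bits 2 4 -> bits=10101101111
Not inserted: ram yak — query each against bits=10101101111:
query ram: checks bit7=1, bit9=1 (all 1) -> maybe => FALSE POSITIVE
query yak: checks bit3=0, bit6=0, bit10=1 (has a 0) -> no => not a false positive
False positives (alphabetical): ram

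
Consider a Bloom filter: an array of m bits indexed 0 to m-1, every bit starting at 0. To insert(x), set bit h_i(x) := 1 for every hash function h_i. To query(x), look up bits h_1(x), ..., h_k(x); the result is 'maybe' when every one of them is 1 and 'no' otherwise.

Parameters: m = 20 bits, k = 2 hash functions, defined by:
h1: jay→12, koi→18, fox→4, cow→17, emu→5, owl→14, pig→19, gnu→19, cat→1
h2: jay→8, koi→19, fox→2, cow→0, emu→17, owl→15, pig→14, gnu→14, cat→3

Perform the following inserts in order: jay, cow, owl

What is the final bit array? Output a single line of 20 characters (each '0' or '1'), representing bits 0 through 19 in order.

Answer: 10000000100010110100

Derivation:
Start: bits=00000000000000000000
After insert 'jay': sets bits 8 12 -> bits=00000000100010000000
After insert 'cow': sets bits 0 17 -> bits=10000000100010000100
After insert 'owl': sets bits 14 15 -> bits=10000000100010110100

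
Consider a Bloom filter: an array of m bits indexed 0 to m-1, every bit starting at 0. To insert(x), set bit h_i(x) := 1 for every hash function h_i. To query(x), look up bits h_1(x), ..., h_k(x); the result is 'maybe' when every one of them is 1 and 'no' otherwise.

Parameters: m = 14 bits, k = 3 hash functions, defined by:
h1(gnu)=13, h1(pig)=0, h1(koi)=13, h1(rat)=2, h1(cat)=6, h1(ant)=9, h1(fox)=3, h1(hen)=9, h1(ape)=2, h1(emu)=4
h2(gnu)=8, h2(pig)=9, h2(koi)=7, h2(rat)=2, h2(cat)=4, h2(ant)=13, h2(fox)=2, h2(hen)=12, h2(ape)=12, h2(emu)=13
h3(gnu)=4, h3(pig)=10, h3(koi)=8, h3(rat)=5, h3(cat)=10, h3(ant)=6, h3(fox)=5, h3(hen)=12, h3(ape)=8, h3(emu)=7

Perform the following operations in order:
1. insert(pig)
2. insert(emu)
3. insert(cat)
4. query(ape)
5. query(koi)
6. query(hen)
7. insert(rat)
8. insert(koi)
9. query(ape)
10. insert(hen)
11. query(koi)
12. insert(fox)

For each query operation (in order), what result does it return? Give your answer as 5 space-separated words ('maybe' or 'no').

Answer: no no no no maybe

Derivation:
Start: bits=00000000000000
Op 1: insert pig -> sets bits 0 9 10 -> bits=10000000011000
Op 2: insert emu -> sets bits 4 7 13 -> bits=10001001011001
Op 3: insert cat -> sets bits 4 6 10 -> bits=10001011011001
Op 4: query ape -> checks bit2=0, bit8=0, bit12=0 (has a 0) -> no
Op 5: query koi -> checks bit7=1, bit8=0, bit13=1 (has a 0) -> no
Op 6: query hen -> checks bit9=1, bit12=0 (has a 0) -> no
Op 7: insert rat -> sets bits 2 5 -> bits=10101111011001
Op 8: insert koi -> sets bits 7 8 13 -> bits=10101111111001
Op 9: query ape -> checks bit2=1, bit8=1, bit12=0 (has a 0) -> no
Op 10: insert hen -> sets bits 9 12 -> bits=10101111111011
Op 11: query koi -> checks bit7=1, bit8=1, bit13=1 (all 1) -> maybe
Op 12: insert fox -> sets bits 2 3 5 -> bits=10111111111011
Query results in order: no no no no maybe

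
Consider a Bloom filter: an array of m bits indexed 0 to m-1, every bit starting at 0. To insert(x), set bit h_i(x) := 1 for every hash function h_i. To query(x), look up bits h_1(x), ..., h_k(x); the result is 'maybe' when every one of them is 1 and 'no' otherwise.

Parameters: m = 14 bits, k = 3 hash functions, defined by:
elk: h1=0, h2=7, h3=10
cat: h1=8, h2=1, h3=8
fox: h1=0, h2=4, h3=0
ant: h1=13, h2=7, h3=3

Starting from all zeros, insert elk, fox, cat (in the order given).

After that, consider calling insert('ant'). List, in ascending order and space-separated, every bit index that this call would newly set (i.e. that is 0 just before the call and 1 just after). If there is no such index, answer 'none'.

Answer: 3 13

Derivation:
Start: bits=00000000000000
After insert 'elk': sets bits 0 7 10 -> bits=10000001001000
After insert 'fox': sets bits 0 4 -> bits=10001001001000
After insert 'cat': sets bits 1 8 -> bits=11001001101000
insert 'ant' would touch bits 3 7 13; currently bit3=0, bit7=1, bit13=0
Bits that are 0 among those (would change 0->1): 3 13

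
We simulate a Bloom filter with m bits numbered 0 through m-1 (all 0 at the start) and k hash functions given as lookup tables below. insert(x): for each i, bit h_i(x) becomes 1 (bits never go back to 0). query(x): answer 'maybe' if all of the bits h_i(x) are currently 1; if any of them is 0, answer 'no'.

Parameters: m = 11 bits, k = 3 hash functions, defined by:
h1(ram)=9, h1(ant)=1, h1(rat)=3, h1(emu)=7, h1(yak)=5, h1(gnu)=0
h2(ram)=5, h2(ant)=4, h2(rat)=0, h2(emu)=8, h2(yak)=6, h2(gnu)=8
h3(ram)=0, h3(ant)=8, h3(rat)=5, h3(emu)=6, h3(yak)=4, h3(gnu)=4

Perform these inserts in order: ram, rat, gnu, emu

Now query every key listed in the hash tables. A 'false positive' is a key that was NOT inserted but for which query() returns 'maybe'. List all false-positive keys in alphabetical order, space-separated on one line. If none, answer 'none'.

Answer: yak

Derivation:
Start: bits=00000000000
After insert 'ram': sets bits 0 5 9 -> bits=10000100010
After insert 'rat': sets bits 0 3 5 -> bits=10010100010
After insert 'gnu': sets bits 0 4 8 -> bits=10011100110
After insert 'emu': sets bits 6 7 8 -> bits=10011111110
Not inserted: ant yak — query each against bits=10011111110:
query ant: checks bit1=0, bit4=1, bit8=1 (has a 0) -> no => not a false positive
query yak: checks bit4=1, bit5=1, bit6=1 (all 1) -> maybe => FALSE POSITIVE
False positives (alphabetical): yak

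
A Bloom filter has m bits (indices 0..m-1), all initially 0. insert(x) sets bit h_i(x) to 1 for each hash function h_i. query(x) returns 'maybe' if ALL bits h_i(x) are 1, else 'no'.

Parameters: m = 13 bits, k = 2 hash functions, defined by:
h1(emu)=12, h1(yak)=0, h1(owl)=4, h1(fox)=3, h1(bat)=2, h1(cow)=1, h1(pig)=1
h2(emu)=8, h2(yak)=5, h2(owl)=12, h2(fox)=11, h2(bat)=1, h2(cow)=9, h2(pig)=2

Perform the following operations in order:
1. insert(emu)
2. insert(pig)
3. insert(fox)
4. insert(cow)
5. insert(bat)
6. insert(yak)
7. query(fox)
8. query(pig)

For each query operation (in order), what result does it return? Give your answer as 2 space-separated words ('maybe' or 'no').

Start: bits=0000000000000
Op 1: insert emu -> sets bits 8 12 -> bits=0000000010001
Op 2: insert pig -> sets bits 1 2 -> bits=0110000010001
Op 3: insert fox -> sets bits 3 11 -> bits=0111000010011
Op 4: insert cow -> sets bits 1 9 -> bits=0111000011011
Op 5: insert bat -> sets bits 1 2 -> bits=0111000011011
Op 6: insert yak -> sets bits 0 5 -> bits=1111010011011
Op 7: query fox -> checks bit3=1, bit11=1 (all 1) -> maybe
Op 8: query pig -> checks bit1=1, bit2=1 (all 1) -> maybe
Query results in order: maybe maybe

Answer: maybe maybe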